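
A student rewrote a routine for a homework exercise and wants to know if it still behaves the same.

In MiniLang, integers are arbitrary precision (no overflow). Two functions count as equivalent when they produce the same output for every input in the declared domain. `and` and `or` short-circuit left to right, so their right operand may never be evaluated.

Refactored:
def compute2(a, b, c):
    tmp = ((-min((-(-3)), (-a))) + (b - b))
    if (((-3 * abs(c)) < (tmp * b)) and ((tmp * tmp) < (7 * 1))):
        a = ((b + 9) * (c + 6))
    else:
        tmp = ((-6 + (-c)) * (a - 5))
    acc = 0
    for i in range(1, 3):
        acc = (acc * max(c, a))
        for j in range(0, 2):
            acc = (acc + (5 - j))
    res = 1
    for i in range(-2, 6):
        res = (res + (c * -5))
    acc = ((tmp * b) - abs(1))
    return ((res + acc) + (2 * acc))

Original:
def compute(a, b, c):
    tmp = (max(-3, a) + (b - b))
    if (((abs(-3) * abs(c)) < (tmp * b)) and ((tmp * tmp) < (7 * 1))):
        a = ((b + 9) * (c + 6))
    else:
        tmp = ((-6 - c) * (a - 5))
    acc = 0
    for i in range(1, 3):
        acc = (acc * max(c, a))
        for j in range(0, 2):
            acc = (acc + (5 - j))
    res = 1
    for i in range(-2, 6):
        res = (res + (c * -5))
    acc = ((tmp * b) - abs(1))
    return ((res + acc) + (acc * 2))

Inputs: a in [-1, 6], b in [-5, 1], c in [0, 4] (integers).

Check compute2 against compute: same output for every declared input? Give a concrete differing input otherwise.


Evaluate both at a=-1, b=-5, c=2.
compute: tmp=-1, then (((abs(-3) * abs(c)) < (tmp * b)) and ((tmp * tmp) < (7 * 1))) is false, then tmp=48, then acc=0, then (i=1), then acc=0, then (j=0), then acc=5, then (j=1), then acc=9, then (i=2), then acc=18, then (j=0), then acc=23, then (j=1), then acc=27, then res=1, then (i=-2), then res=-9, then (i=-1), then res=-19, then (i=0), then res=-29, then (i=1), then res=-39, then (i=2), then res=-49, then (i=3), then res=-59, then (i=4), then res=-69, then (i=5), then res=-79, then acc=-241, then returns -802
compute2: tmp=-1, then (((-3 * abs(c)) < (tmp * b)) and ((tmp * tmp) < (7 * 1))) is true, then a=32, then acc=0, then (i=1), then acc=0, then (j=0), then acc=5, then (j=1), then acc=9, then (i=2), then acc=288, then (j=0), then acc=293, then (j=1), then acc=297, then res=1, then (i=-2), then res=-9, then (i=-1), then res=-19, then (i=0), then res=-29, then (i=1), then res=-39, then (i=2), then res=-49, then (i=3), then res=-59, then (i=4), then res=-69, then (i=5), then res=-79, then acc=4, then returns -67
-802 and -67 differ, so these are not the same function on this domain.
verdict: not equivalent; witness: a=-1, b=-5, c=2


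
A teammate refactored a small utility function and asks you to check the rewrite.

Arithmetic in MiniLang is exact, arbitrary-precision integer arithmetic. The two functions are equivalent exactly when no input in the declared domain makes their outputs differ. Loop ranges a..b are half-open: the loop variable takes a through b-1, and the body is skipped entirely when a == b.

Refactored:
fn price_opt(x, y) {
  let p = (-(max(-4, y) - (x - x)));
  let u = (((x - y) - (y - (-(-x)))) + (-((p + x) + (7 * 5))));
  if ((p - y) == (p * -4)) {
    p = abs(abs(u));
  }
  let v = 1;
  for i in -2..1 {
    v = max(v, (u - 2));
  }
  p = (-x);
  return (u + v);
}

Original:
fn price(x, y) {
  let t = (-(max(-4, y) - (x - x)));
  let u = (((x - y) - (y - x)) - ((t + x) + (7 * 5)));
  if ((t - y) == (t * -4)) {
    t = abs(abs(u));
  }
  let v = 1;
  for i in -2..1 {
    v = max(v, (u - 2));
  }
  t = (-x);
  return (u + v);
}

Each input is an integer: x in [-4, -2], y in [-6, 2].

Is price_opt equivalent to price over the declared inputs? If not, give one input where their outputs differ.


Equivalent — the differences include arithmetic usage differs; also local variable names differ, yet no declared input distinguishes the two.
Spot check at x=-2, y=1 — price: t = -1; u = -38; ((t - y) == (t * -4)) -> false; v = 1; [i=-2]; v = 1; [i=-1]; v = 1; [i=0]; v = 1; t = 2; return -37. price_opt: p = -1; u = -38; ((p - y) == (p * -4)) -> false; v = 1; [i=-2]; v = 1; [i=-1]; v = 1; [i=0]; v = 1; p = 2; return -37. Both give -37.
Checked all 27 inputs in the declared domain: the outputs agree on every one.
verdict: equivalent


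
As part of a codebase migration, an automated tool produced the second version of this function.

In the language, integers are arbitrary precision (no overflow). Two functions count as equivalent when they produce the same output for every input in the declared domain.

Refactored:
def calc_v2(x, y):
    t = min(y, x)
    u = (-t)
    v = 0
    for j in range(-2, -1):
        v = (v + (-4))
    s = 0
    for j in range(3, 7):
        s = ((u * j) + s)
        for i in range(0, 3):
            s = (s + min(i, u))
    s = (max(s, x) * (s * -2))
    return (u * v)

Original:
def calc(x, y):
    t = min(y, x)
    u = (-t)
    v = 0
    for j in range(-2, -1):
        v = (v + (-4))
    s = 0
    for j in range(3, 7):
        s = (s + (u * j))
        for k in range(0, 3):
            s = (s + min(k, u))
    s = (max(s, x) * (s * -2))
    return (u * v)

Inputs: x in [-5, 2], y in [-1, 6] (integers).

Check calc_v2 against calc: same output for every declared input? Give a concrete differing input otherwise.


Although local variable names differ, 64/64 inputs agree.
verdict: equivalent


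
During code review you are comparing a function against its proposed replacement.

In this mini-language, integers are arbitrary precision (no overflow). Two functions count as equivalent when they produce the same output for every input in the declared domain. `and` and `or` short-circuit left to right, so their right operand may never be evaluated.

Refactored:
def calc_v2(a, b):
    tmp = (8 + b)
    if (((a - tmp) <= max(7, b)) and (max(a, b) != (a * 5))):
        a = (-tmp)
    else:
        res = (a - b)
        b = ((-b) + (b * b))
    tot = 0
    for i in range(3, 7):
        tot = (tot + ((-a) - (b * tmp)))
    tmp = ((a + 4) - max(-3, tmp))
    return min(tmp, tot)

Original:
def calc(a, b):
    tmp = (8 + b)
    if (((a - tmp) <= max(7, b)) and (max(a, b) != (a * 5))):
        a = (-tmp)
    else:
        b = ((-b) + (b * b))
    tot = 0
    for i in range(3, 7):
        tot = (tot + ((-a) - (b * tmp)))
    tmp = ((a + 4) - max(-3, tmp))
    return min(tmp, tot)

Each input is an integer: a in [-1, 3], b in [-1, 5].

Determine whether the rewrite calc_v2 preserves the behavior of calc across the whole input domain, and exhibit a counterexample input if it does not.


Behavior is preserved: although statement counts differ; and local variable names differ; and arithmetic usage differs, the outputs never diverge.
One worked example (a=0, b=0) — calc: tmp := 8 | (((a - tmp) <= max(7, b)) and (max(a, b) != (a * 5))): false | b := 0 | tot := 0 | iter i=3: | tot := 0 | iter i=4: | tot := 0 | iter i=5: | tot := 0 | iter i=6: | tot := 0 | tmp := -4 | result -4; calc_v2: tmp := 8 | (((a - tmp) <= max(7, b)) and (max(a, b) != (a * 5))): false | res := 0 | b := 0 | tot := 0 | iter i=3: | tot := 0 | iter i=4: | tot := 0 | iter i=5: | tot := 0 | iter i=6: | tot := 0 | tmp := -4 | result -4; agreement on -4.
Sweeping the whole domain (35 inputs) finds no disagreement.
verdict: equivalent


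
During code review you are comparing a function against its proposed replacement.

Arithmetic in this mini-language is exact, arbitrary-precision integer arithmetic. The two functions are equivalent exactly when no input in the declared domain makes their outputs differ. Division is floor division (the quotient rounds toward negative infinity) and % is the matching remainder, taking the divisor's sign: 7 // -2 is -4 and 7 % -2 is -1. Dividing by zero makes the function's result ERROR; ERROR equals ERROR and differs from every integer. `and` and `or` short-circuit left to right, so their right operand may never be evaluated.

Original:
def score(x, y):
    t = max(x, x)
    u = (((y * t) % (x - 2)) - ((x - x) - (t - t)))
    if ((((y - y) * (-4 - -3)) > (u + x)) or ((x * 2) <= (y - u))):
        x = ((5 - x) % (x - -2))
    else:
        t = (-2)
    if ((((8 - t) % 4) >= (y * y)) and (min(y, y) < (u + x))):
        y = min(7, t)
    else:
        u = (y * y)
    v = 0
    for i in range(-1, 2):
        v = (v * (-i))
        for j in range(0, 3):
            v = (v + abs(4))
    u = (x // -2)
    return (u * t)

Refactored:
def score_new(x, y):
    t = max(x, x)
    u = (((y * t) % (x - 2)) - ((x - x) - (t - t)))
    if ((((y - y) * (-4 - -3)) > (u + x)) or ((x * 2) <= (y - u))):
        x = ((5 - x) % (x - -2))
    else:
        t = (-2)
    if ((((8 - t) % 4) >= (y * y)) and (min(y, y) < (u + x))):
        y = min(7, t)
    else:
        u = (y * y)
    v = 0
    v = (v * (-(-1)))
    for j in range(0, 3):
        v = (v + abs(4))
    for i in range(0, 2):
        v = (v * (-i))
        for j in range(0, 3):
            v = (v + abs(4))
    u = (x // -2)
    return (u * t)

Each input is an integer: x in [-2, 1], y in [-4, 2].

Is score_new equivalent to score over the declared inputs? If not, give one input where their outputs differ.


Differences: min/max/abs usage differs; and constant usage differs; and statement counts differ; and loop structure differs; and arithmetic usage differs — yet all 28 inputs agree.
verdict: equivalent


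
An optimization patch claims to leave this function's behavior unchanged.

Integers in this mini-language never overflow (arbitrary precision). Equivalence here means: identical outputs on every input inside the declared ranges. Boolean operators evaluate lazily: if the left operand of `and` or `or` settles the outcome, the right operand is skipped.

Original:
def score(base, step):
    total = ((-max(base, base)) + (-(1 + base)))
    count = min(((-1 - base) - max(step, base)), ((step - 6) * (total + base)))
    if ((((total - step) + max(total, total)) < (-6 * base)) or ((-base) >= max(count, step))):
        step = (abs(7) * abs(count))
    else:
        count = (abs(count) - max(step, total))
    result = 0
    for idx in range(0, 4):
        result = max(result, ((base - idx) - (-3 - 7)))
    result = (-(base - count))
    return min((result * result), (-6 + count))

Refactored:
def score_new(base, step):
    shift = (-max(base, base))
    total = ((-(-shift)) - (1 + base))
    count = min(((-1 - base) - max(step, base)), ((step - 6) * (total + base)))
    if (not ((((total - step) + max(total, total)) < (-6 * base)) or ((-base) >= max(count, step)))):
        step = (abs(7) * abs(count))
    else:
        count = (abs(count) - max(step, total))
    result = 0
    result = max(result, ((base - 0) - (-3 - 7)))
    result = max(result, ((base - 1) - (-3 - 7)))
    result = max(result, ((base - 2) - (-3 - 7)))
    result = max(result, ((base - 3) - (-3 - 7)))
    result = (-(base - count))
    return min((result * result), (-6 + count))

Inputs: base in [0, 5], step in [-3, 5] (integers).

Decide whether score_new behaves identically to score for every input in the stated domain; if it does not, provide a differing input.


Not equivalent: base=0, step=-3 separates them (-7 vs -4).
score: total=-1, then count=-1, then ((((total - step) + max(total, total)) < (-6 * base)) or ((-base) >= max(count, step))) is true, then step=7, then result=0, then (idx=0), then result=10, then (idx=1), then result=10, then (idx=2), then result=10, then (idx=3), then result=10, then result=-1, then returns -7
score_new: shift=0, then total=-1, then count=-1, then (not ((((total - step) + max(total, total)) < (-6 * base)) or ((-base) >= max(count, step)))) is false, then count=2, then result=0, then result=10, then result=10, then result=10, then result=10, then result=2, then returns -4
verdict: not equivalent; witness: base=0, step=-3


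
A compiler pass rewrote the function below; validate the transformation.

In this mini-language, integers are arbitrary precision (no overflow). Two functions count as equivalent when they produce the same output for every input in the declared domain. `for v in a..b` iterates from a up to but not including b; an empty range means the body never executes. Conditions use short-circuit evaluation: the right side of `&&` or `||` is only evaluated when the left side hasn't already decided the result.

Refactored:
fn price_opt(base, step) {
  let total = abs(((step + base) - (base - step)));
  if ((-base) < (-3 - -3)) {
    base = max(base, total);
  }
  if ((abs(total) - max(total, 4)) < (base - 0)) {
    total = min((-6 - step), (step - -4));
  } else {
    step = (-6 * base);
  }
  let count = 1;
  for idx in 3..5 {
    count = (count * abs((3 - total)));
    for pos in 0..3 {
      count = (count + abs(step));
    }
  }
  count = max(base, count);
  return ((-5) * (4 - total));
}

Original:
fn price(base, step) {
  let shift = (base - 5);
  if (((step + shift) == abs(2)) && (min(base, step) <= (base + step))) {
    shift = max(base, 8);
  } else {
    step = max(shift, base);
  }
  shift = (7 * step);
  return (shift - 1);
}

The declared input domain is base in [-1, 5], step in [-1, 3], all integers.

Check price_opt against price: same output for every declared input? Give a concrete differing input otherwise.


Evaluate both at base=-1, step=-1.
price: shift becomes -6; next (((step + shift) == abs(2)) && (min(base, step) <= (base + step))) evaluates to false; next step becomes -1; next shift becomes -7; next final value -8
price_opt: total becomes 2; next ((-base) < (-3 - -3)) evaluates to false; next ((abs(total) - max(total, 4)) < (base - 0)) evaluates to true; next total becomes -5; next count becomes 1; next at idx=3:; next count becomes 8; next at pos=0:; next count becomes 9; next at pos=1:; next count becomes 10; next at pos=2:; next count becomes 11; next at idx=4:; next count becomes 88; next at pos=0:; next count becomes 89; next at pos=1:; next count becomes 90; next at pos=2:; next count becomes 91; next count becomes 91; next final value -45
-8 and -45 differ, so these are not the same function on this domain.
verdict: not equivalent; witness: base=-1, step=-1


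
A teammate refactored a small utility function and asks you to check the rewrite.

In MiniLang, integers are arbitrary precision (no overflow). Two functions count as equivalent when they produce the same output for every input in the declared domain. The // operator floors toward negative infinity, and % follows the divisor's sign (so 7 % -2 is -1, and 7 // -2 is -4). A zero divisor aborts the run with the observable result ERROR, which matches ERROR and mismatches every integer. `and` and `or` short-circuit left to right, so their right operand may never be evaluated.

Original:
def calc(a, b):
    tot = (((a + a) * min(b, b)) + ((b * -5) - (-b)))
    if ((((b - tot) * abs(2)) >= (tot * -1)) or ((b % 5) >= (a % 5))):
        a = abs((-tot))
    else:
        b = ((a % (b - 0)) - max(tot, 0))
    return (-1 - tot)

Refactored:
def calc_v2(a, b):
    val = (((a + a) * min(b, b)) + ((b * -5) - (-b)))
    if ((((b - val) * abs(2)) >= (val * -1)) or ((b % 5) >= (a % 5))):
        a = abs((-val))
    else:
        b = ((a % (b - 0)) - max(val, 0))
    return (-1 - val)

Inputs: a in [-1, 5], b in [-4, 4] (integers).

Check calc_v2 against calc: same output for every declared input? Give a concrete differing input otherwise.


Comparing the listings, the differences include: local variable names differ.
One worked example (a=1, b=4) — calc: tot := -8 | ((((b - tot) * abs(2)) >= (tot * -1)) or ((b % 5) >= (a % 5))): true | a := 8 | result 7; calc_v2: val := -8 | ((((b - val) * abs(2)) >= (val * -1)) or ((b % 5) >= (a % 5))): true | a := 8 | result 7; agreement on 7.
Sweeping the whole domain (63 inputs) finds no disagreement.
verdict: equivalent


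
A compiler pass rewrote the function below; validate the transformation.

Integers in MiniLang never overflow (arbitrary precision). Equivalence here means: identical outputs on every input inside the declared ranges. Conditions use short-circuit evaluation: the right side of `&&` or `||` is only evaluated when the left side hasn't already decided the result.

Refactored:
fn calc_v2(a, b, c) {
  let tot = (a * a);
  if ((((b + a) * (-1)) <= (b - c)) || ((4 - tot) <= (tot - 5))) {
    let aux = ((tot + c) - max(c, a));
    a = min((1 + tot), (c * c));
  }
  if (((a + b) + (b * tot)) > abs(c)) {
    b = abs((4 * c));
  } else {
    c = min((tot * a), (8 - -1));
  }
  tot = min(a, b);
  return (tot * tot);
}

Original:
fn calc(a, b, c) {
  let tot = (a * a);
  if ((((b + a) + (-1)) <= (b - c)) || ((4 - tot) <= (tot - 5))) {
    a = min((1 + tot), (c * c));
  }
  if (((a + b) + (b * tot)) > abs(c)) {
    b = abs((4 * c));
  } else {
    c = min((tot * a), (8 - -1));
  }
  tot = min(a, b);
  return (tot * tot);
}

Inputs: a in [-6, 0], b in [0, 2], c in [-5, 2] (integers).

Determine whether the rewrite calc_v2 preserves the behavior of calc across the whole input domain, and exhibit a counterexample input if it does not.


The rewrite breaks on a=-2, b=0, c=-1, where the results are 0 and 4.
calc: tot becomes 4; next ((((b + a) + (-1)) <= (b - c)) || ((4 - tot) <= (tot - 5))) evaluates to true; next a becomes 1; next (((a + b) + (b * tot)) > abs(c)) evaluates to false; next c becomes 4; next tot becomes 0; next final value 0
calc_v2: tot becomes 4; next ((((b + a) * (-1)) <= (b - c)) || ((4 - tot) <= (tot - 5))) evaluates to false; next (((a + b) + (b * tot)) > abs(c)) evaluates to false; next c becomes -8; next tot becomes -2; next final value 4
verdict: not equivalent; witness: a=-2, b=0, c=-1


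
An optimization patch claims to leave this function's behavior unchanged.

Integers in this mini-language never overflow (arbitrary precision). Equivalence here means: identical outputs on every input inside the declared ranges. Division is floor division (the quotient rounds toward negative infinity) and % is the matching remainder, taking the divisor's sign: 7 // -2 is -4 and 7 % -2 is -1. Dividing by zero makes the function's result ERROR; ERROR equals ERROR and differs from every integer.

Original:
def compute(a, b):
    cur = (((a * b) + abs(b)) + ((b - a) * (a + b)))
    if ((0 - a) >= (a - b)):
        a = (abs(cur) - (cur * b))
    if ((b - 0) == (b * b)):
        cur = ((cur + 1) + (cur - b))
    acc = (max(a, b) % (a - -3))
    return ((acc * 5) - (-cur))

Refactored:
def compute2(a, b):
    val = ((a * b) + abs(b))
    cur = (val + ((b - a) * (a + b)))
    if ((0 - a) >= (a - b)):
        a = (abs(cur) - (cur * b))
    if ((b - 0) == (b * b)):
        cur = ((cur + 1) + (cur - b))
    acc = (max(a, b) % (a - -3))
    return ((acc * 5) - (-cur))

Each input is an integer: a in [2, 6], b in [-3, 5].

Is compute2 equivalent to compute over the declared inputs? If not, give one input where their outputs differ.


Reading the diff, among the changes: local variable names differ; also statement counts differ.
One worked example (a=2, b=1) — compute: cur := 0 | ((0 - a) >= (a - b)): false | ((b - 0) == (b * b)): true | cur := 0 | acc := 2 | result 10; compute2: val := 3 | cur := 0 | ((0 - a) >= (a - b)): false | ((b - 0) == (b * b)): true | cur := 0 | acc := 2 | result 10; agreement on 10.
Sweeping the whole domain (45 inputs) finds no disagreement.
verdict: equivalent


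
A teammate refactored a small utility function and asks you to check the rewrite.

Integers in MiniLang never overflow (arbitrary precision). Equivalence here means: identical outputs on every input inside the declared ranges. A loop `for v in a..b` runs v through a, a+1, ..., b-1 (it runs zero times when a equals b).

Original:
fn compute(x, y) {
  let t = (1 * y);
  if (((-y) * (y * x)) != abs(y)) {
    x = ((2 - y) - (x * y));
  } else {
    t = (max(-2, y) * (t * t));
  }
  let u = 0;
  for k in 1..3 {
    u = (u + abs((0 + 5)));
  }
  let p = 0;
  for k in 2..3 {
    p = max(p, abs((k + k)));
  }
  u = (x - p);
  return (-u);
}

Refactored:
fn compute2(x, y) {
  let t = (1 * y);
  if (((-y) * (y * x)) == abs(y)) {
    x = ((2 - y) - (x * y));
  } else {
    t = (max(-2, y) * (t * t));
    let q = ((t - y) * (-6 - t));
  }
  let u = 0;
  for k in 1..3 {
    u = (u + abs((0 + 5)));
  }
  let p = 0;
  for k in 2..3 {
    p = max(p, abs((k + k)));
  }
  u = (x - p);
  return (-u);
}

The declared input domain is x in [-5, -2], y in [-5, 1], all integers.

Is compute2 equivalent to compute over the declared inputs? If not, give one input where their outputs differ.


There is a counterexample at x=-5, y=-5: 22 on one side, 9 on the other.
compute: t = -5; (((-y) * (y * x)) != abs(y)) -> true; x = -18; u = 0; [k=1]; u = 5; [k=2]; u = 10; p = 0; [k=2]; p = 4; u = -22; return 22
compute2: t = -5; (((-y) * (y * x)) == abs(y)) -> false; t = -50; q = -1980; u = 0; [k=1]; u = 5; [k=2]; u = 10; p = 0; [k=2]; p = 4; u = -9; return 9
verdict: not equivalent; witness: x=-5, y=-5


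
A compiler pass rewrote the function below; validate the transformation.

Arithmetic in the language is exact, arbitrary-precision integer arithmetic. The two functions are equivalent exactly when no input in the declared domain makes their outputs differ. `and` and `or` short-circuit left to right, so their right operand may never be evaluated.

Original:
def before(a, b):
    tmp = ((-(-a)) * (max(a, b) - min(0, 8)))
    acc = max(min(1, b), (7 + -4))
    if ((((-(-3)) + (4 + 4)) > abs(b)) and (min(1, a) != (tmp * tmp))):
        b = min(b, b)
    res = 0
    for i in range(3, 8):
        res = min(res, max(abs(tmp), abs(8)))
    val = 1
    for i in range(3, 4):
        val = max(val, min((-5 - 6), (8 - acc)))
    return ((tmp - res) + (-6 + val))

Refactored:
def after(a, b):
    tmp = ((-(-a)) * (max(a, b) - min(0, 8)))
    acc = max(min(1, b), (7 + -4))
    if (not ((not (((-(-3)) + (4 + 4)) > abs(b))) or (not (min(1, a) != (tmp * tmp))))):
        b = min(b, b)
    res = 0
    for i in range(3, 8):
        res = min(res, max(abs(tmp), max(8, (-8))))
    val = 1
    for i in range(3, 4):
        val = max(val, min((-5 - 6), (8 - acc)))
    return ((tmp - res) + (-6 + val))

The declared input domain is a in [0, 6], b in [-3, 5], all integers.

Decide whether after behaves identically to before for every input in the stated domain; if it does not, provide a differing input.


The two versions differ — the changes include constant usage differs; and boolean connective usage differs; and min/max/abs usage differs.
One worked example (a=0, b=-3) — before: tmp=0, then acc=3, then ((((-(-3)) + (4 + 4)) > abs(b)) and (min(1, a) != (tmp * tmp))) is false, then res=0, then (i=3), then res=0, then (i=4), then res=0, then (i=5), then res=0, then (i=6), then res=0, then (i=7), then res=0, then val=1, then (i=3), then val=1, then returns -5; after: tmp=0, then acc=3, then (not ((not (((-(-3)) + (4 + 4)) > abs(b))) or (not (min(1, a) != (tmp * tmp))))) is false, then res=0, then (i=3), then res=0, then (i=4), then res=0, then (i=5), then res=0, then (i=6), then res=0, then (i=7), then res=0, then val=1, then (i=3), then val=1, then returns -5; agreement on -5.
An exhaustive pass over the 63 declared inputs shows identical outputs.
verdict: equivalent


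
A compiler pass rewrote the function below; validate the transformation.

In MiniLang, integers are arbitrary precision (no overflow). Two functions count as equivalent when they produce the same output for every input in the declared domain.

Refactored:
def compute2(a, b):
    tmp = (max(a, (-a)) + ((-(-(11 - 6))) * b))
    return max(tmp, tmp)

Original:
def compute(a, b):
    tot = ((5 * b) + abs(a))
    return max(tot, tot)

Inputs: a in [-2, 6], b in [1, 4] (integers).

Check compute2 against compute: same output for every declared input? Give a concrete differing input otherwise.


Comparing the listings, the differences include: constant usage differs; and arithmetic usage differs; and local variable names differ; and min/max/abs usage differs.
One worked example (a=6, b=1) — compute: tot becomes 11; next final value 11; compute2: tmp becomes 11; next final value 11; agreement on 11.
Every one of the 36 inputs gives matching results.
verdict: equivalent


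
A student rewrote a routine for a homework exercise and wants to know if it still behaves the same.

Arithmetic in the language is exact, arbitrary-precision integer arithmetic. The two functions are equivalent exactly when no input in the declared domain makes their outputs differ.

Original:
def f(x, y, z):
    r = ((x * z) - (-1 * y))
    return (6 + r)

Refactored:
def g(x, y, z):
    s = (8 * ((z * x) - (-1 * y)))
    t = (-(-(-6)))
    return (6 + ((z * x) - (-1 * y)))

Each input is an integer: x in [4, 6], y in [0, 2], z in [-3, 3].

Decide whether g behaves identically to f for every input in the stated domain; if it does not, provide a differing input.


Equivalent — the differences include arithmetic usage differs, and local variable names differ, and constant usage differs, and statement counts differ, yet no declared input distinguishes the two.
As a probe, take x=5, y=0, z=-1: f runs r becomes -5; next final value 1; g runs s becomes -40; next t becomes -6; next final value 1; both end at 1.
Across all 63 domain points the two functions coincide.
verdict: equivalent


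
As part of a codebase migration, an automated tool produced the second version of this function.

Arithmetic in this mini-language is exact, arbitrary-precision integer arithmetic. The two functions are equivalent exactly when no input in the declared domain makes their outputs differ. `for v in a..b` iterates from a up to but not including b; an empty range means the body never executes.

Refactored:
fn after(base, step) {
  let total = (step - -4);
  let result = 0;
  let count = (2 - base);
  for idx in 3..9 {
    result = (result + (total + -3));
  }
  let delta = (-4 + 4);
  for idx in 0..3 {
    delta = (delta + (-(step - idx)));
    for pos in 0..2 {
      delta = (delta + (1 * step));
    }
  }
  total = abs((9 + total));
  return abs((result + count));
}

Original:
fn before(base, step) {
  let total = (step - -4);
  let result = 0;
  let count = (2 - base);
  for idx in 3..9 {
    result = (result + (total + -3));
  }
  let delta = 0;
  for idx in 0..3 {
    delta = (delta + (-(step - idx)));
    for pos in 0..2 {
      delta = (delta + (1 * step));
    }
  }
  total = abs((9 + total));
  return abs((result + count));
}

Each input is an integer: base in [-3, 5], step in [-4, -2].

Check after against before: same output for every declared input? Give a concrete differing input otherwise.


Side by side, the visible changes include: constant usage differs, plus arithmetic usage differs.
As a probe, take base=5, step=-2: before runs total := 2 | result := 0 | count := -3 | iter idx=3: | result := -1 | iter idx=4: | result := -2 | iter idx=5: | result := -3 | iter idx=6: | result := -4 | iter idx=7: | result := -5 | iter idx=8: | result := -6 | delta := 0 | iter idx=0: | delta := 2 | iter pos=0: | delta := 0 | iter pos=1: | delta := -2 | iter idx=1: | delta := 1 | iter pos=0: | delta := -1 | iter pos=1: | delta := -3 | iter idx=2: | delta := 1 | iter pos=0: | delta := -1 | iter pos=1: | delta := -3 | total := 11 | result 9; after runs total := 2 | result := 0 | count := -3 | iter idx=3: | result := -1 | iter idx=4: | result := -2 | iter idx=5: | result := -3 | iter idx=6: | result := -4 | iter idx=7: | result := -5 | iter idx=8: | result := -6 | delta := 0 | iter idx=0: | delta := 2 | iter pos=0: | delta := 0 | iter pos=1: | delta := -2 | iter idx=1: | delta := 1 | iter pos=0: | delta := -1 | iter pos=1: | delta := -3 | iter idx=2: | delta := 1 | iter pos=0: | delta := -1 | iter pos=1: | delta := -3 | total := 11 | result 9; both end at 9.
Across all 27 domain points the two functions coincide.
verdict: equivalent


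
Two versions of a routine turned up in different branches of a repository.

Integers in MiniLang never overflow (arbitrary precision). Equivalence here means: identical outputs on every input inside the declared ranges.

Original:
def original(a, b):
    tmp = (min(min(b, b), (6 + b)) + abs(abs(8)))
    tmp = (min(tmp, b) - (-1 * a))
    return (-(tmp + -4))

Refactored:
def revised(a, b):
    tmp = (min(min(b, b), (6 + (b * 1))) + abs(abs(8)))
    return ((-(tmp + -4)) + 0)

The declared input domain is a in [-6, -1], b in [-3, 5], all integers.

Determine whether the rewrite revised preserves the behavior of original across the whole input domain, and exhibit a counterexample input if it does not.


On input a=-6, b=-3, original returns 13 while revised returns -1.
verdict: not equivalent; witness: a=-6, b=-3


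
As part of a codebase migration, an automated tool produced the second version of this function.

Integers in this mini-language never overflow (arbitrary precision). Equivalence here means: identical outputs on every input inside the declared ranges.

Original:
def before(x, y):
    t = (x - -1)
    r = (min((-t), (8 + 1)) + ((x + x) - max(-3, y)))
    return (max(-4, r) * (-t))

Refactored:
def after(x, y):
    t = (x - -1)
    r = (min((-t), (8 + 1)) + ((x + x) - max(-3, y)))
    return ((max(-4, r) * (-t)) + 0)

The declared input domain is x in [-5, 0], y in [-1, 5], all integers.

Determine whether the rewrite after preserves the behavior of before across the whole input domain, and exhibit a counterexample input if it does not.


The two versions differ — the changes include constant usage differs; and arithmetic usage differs.
Spot check at x=-3, y=0 — before: t := -2 | r := -4 | result -8. after: t := -2 | r := -4 | result -8. Both give -8.
Every one of the 42 inputs gives matching results.
verdict: equivalent


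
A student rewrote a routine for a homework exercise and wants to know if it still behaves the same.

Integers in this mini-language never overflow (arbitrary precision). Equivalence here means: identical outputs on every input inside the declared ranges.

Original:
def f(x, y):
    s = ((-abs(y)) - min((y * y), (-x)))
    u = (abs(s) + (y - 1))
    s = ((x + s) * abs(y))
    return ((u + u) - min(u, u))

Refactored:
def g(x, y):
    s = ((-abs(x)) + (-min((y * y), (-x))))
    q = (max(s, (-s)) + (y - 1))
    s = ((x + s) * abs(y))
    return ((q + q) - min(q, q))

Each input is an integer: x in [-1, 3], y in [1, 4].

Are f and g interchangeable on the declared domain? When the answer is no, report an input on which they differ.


Consider the input x=-1, y=2.
f: s = -3; u = 4; s = -8; return 4
g: s = -2; q = 3; s = -6; return 3
4 != 3, so the rewrite changes behavior.
verdict: not equivalent; witness: x=-1, y=2


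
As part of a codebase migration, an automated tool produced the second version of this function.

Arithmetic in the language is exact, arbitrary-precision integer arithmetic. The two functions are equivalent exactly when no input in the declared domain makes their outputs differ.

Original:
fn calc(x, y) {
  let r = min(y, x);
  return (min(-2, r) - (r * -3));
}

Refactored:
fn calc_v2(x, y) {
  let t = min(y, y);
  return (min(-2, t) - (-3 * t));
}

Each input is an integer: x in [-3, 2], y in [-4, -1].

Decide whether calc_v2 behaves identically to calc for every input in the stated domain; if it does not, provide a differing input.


The rewrite breaks on x=-3, y=-2, where the results are -12 and -8.
calc: r := -3 | result -12
calc_v2: t := -2 | result -8
verdict: not equivalent; witness: x=-3, y=-2


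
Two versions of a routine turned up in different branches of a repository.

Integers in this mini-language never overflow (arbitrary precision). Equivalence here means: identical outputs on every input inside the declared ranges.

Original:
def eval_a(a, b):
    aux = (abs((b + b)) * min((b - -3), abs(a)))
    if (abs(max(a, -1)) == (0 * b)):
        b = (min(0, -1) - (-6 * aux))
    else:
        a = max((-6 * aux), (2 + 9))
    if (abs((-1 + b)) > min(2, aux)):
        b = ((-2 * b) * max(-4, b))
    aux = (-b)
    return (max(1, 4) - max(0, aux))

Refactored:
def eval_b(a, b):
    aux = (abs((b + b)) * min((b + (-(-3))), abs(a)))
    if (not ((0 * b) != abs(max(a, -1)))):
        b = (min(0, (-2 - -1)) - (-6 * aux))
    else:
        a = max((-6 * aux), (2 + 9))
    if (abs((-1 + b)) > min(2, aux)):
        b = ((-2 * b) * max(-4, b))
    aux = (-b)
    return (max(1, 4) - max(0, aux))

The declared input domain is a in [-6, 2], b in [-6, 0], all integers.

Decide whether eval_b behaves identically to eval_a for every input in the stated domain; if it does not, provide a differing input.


The two versions differ — the changes include comparison usage differs; also constant usage differs; also arithmetic usage differs; also boolean connective usage differs.
As a probe, take a=-4, b=-2: eval_a runs aux becomes 4; next (abs(max(a, -1)) == (0 * b)) evaluates to false; next a becomes 11; next (abs((-1 + b)) > min(2, aux)) evaluates to true; next b becomes -8; next aux becomes 8; next final value -4; eval_b runs aux becomes 4; next (not ((0 * b) != abs(max(a, -1)))) evaluates to false; next a becomes 11; next (abs((-1 + b)) > min(2, aux)) evaluates to true; next b becomes -8; next aux becomes 8; next final value -4; both end at -4.
Sweeping the whole domain (63 inputs) finds no disagreement.
verdict: equivalent


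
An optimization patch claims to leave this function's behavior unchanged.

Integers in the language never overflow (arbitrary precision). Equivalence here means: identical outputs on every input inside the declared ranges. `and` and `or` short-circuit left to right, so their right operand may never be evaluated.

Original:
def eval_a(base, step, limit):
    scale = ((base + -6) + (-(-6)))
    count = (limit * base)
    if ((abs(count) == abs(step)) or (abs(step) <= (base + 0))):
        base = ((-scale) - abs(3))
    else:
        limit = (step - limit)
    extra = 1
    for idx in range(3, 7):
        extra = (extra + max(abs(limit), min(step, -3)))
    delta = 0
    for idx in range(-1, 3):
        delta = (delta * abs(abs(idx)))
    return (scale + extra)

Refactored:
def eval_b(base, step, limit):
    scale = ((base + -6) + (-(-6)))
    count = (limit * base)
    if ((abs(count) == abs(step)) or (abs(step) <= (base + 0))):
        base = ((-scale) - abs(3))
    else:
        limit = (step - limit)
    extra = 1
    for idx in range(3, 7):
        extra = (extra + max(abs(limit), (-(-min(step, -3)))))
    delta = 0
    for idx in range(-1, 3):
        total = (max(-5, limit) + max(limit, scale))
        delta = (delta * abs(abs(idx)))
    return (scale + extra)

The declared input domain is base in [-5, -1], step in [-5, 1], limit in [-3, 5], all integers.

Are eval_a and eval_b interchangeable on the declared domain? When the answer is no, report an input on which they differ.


The two are interchangeable: arithmetic usage differs; min/max/abs usage differs; statement counts differ; constant usage differs; local variable names differ, and every declared input agrees.
Spot check at base=-2, step=-3, limit=-2 — eval_a: scale := -2 | count := 4 | ((abs(count) == abs(step)) or (abs(step) <= (base + 0))): false | limit := -1 | extra := 1 | iter idx=3: | extra := 2 | iter idx=4: | extra := 3 | iter idx=5: | extra := 4 | iter idx=6: | extra := 5 | delta := 0 | iter idx=-1: | delta := 0 | iter idx=0: | delta := 0 | iter idx=1: | delta := 0 | iter idx=2: | delta := 0 | result 3. eval_b: scale := -2 | count := 4 | ((abs(count) == abs(step)) or (abs(step) <= (base + 0))): false | limit := -1 | extra := 1 | iter idx=3: | extra := 2 | iter idx=4: | extra := 3 | iter idx=5: | extra := 4 | iter idx=6: | extra := 5 | delta := 0 | iter idx=-1: | total := -2 | delta := 0 | iter idx=0: | total := -2 | delta := 0 | iter idx=1: | total := -2 | delta := 0 | iter idx=2: | total := -2 | delta := 0 | result 3. Both give 3.
Sweeping the whole domain (315 inputs) finds no disagreement.
verdict: equivalent


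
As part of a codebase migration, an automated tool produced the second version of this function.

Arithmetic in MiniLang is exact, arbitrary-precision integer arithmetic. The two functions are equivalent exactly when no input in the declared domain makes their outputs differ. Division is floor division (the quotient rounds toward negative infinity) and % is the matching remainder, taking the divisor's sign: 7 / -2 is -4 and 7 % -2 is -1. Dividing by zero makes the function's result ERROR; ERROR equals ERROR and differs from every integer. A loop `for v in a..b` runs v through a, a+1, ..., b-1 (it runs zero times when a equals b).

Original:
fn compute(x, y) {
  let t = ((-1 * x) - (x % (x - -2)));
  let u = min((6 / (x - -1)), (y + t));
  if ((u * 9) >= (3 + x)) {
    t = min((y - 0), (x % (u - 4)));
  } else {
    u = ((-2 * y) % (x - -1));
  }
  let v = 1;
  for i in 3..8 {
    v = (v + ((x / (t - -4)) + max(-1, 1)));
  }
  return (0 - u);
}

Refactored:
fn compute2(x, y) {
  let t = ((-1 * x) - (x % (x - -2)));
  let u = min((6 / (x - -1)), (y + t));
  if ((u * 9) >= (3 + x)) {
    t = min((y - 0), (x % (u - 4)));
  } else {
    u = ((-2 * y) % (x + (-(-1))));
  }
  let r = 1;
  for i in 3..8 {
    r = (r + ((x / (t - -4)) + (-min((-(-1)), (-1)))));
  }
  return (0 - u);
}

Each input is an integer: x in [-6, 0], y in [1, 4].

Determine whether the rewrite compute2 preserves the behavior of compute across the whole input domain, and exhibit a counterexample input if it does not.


Side by side, the visible changes include: min/max/abs usage differs, plus arithmetic usage differs, plus local variable names differ.
Tracing x=-2, y=4: compute: divide-by-zero, output ERROR | compute2: divide-by-zero, output ERROR — matching result ERROR.
Checked all 28 inputs in the declared domain: the outputs agree on every one.
verdict: equivalent


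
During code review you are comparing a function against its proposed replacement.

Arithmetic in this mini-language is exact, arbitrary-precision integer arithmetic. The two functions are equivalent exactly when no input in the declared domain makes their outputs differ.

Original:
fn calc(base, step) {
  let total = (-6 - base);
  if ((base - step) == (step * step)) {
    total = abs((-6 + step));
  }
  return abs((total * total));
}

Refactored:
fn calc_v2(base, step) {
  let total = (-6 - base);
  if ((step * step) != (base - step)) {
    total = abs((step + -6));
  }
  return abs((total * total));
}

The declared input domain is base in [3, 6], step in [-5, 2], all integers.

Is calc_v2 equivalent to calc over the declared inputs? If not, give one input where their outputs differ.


The rewrite breaks on base=3, step=-5, where the results are 81 and 121.
calc: total := -9 | ((base - step) == (step * step)): false | result 81
calc_v2: total := -9 | ((step * step) != (base - step)): true | total := 11 | result 121
verdict: not equivalent; witness: base=3, step=-5


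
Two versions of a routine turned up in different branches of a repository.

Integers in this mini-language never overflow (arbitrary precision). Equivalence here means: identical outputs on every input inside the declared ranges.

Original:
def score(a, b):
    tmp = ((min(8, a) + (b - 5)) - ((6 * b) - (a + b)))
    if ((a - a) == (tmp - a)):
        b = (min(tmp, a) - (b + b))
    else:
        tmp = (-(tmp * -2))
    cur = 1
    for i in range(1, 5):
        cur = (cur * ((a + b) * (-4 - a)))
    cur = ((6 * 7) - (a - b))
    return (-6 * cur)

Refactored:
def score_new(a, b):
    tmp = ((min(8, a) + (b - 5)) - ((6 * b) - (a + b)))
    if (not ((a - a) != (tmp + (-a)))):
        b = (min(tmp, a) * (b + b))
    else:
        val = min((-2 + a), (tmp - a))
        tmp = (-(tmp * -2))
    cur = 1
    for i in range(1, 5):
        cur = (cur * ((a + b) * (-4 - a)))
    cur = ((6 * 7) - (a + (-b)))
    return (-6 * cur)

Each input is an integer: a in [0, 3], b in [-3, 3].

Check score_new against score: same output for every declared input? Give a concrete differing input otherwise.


Evaluate both at a=1, b=-1.
score: tmp = 1; ((a - a) == (tmp - a)) -> true; b = 3; cur = 1; [i=1]; cur = -20; [i=2]; cur = 400; [i=3]; cur = -8000; [i=4]; cur = 160000; cur = 44; return -264
score_new: tmp = 1; (not ((a - a) != (tmp + (-a)))) -> true; b = -2; cur = 1; [i=1]; cur = 5; [i=2]; cur = 25; [i=3]; cur = 125; [i=4]; cur = 625; cur = 39; return -234
-264 and -234 differ, so these are not the same function on this domain.
verdict: not equivalent; witness: a=1, b=-1
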